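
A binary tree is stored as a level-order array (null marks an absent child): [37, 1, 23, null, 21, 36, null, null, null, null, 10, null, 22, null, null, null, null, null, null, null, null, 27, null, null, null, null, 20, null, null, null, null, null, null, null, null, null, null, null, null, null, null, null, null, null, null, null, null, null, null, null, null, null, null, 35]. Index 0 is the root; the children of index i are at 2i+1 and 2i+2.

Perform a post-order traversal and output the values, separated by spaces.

Post-order visits the left subtree, then the right subtree, then the node.
At 37: go left to 1.
  At 1: no left child.
  At 1: go right to 21.
    At 21: no left child.
    At 21: go right to 10.
      At 10: go left to 27.
        27 is a leaf — visit 27.
      At 10: no right child.
      Visit 10.
    Visit 21.
  Visit 1.
At 37: go right to 23.
  At 23: go left to 36.
    At 36: no left child.
    At 36: go right to 22.
      At 22: no left child.
      At 22: go right to 20.
        At 20: go left to 35.
          35 is a leaf — visit 35.
        At 20: no right child.
        Visit 20.
      Visit 22.
    Visit 36.
  At 23: no right child.
  Visit 23.
Visit 37.

27 10 21 1 35 20 22 36 23 37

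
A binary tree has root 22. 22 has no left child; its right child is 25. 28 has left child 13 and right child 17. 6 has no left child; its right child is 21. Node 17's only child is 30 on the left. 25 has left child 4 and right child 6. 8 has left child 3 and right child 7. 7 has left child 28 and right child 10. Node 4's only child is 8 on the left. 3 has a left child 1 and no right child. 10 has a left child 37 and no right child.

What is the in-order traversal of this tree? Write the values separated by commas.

In-order visits the left subtree, then the node, then the right subtree.
At 22: no left child.
Visit 22.
At 22: go right to 25.
  At 25: go left to 4.
    At 4: go left to 8.
      At 8: go left to 3.
        At 3: go left to 1.
          1 is a leaf — visit 1.
        Visit 3.
        At 3: no right child.
      Visit 8.
      At 8: go right to 7.
        At 7: go left to 28.
          At 28: go left to 13.
            13 is a leaf — visit 13.
          Visit 28.
          At 28: go right to 17.
            At 17: go left to 30.
              30 is a leaf — visit 30.
            Visit 17.
            At 17: no right child.
        Visit 7.
        At 7: go right to 10.
          At 10: go left to 37.
            37 is a leaf — visit 37.
          Visit 10.
          At 10: no right child.
    Visit 4.
    At 4: no right child.
  Visit 25.
  At 25: go right to 6.
    At 6: no left child.
    Visit 6.
    At 6: go right to 21.
      21 is a leaf — visit 21.

22, 1, 3, 8, 13, 28, 30, 17, 7, 37, 10, 4, 25, 6, 21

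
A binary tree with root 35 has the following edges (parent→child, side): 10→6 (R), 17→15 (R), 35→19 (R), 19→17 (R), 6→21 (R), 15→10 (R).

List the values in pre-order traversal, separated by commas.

Pre-order visits the node, then its left subtree, then its right subtree.
Visit 35.
At 35: no left child.
At 35: go right to 19.
  Visit 19.
  At 19: no left child.
  At 19: go right to 17.
    Visit 17.
    At 17: no left child.
    At 17: go right to 15.
      Visit 15.
      At 15: no left child.
      At 15: go right to 10.
        Visit 10.
        At 10: no left child.
        At 10: go right to 6.
          Visit 6.
          At 6: no left child.
          At 6: go right to 21.
            21 is a leaf — visit 21.

35, 19, 17, 15, 10, 6, 21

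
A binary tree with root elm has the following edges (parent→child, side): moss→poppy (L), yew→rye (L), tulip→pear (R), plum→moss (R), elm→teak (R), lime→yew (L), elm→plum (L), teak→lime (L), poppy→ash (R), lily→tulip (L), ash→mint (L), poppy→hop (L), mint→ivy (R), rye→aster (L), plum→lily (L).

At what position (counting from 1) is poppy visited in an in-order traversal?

In-order visits the left subtree, then the node, then the right subtree.
At elm: go left to plum.
  At plum: go left to lily.
    At lily: go left to tulip.
      At tulip: no left child.
      Visit tulip.
      At tulip: go right to pear.
        pear is a leaf — visit pear.
    Visit lily.
    At lily: no right child.
  Visit plum.
  At plum: go right to moss.
    At moss: go left to poppy.
      At poppy: go left to hop.
        hop is a leaf — visit hop.
      Visit poppy.
      At poppy: go right to ash.
        At ash: go left to mint.
          At mint: no left child.
          Visit mint.
          At mint: go right to ivy.
            ivy is a leaf — visit ivy.
        Visit ash.
        At ash: no right child.
    Visit moss.
    At moss: no right child.
Visit elm.
At elm: go right to teak.
  At teak: go left to lime.
    At lime: go left to yew.
      At yew: go left to rye.
        At rye: go left to aster.
          aster is a leaf — visit aster.
        Visit rye.
        At rye: no right child.
      Visit yew.
      At yew: no right child.
    Visit lime.
    At lime: no right child.
  Visit teak.
  At teak: no right child.
Full in-order sequence: tulip, pear, lily, plum, hop, poppy, mint, ivy, ash, moss, elm, aster, rye, yew, lime, teak.

6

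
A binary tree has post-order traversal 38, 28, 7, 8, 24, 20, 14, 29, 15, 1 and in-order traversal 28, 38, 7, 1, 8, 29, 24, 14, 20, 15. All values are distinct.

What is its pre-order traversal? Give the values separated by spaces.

1 7 28 38 15 29 8 14 24 20

The last element of post-order is the root; it splits in-order into left and right subtrees.
Root 1: left subtree has 3 nodes {28, 38, 7}, right has 6 {8, 29, 24, 14, 20, 15}.
  Root 7: left subtree has 2 nodes {28, 38}, right has 0 { }.
    Root 28: left subtree has 0 nodes { }, right has 1 {38}.
  Root 15: left subtree has 5 nodes {8, 29, 24, 14, 20}, right has 0 { }.
    Root 29: left subtree has 1 node {8}, right has 3 {24, 14, 20}.
      Root 14: left subtree has 1 node {24}, right has 1 {20}.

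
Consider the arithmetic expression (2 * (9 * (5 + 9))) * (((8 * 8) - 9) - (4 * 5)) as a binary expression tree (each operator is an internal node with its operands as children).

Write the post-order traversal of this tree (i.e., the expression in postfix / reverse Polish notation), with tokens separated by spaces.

Post-order on an expression tree gives postfix notation: for each operator, emit left operand, right operand, then the operator.

2 9 5 9 + * * 8 8 * 9 - 4 5 * - *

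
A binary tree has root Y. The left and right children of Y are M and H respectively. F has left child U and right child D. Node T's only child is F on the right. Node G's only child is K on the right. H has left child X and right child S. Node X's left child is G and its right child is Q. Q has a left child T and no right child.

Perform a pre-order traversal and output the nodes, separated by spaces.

Pre-order visits the node, then its left subtree, then its right subtree.
Visit Y.
At Y: go left to M.
  M is a leaf — visit M.
At Y: go right to H.
  Visit H.
  At H: go left to X.
    Visit X.
    At X: go left to G.
      Visit G.
      At G: no left child.
      At G: go right to K.
        K is a leaf — visit K.
    At X: go right to Q.
      Visit Q.
      At Q: go left to T.
        Visit T.
        At T: no left child.
        At T: go right to F.
          Visit F.
          At F: go left to U.
            U is a leaf — visit U.
          At F: go right to D.
            D is a leaf — visit D.
      At Q: no right child.
  At H: go right to S.
    S is a leaf — visit S.

Y M H X G K Q T F U D S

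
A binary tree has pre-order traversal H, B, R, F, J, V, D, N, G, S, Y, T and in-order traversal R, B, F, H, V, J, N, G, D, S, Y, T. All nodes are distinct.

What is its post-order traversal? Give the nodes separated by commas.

R, F, B, V, G, N, T, Y, S, D, J, H

The first element of pre-order is the root; it splits in-order into left and right subtrees.
Root H: left subtree has 3 nodes {R, B, F}, right has 8 {V, J, N, G, D, S, Y, T}.
  Root B: left subtree has 1 node {R}, right has 1 {F}.
  Root J: left subtree has 1 node {V}, right has 6 {N, G, D, S, Y, T}.
    Root D: left subtree has 2 nodes {N, G}, right has 3 {S, Y, T}.
      Root N: left subtree has 0 nodes { }, right has 1 {G}.
      Root S: left subtree has 0 nodes { }, right has 2 {Y, T}.
        Root Y: left subtree has 0 nodes { }, right has 1 {T}.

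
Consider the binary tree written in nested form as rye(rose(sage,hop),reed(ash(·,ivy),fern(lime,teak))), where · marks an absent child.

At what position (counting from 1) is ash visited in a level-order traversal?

Level-order visits nodes level by level from the root, left to right within each level.
Level 0: rye
Level 1: rose, reed
Level 2: sage, hop, ash, fern
Level 3: ivy, lime, teak
Full level-order sequence: rye, rose, reed, sage, hop, ash, fern, ivy, lime, teak.

6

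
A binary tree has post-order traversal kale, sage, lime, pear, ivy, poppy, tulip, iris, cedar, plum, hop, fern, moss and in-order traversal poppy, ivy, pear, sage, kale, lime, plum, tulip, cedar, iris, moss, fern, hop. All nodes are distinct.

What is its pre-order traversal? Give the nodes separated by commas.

The last element of post-order is the root; it splits in-order into left and right subtrees.
Root moss: left subtree has 10 nodes {poppy, ivy, pear, sage, kale, lime, plum, tulip, cedar, iris}, right has 2 {fern, hop}.
  Root plum: left subtree has 6 nodes {poppy, ivy, pear, sage, kale, lime}, right has 3 {tulip, cedar, iris}.
    Root poppy: left subtree has 0 nodes { }, right has 5 {ivy, pear, sage, kale, lime}.
      Root ivy: left subtree has 0 nodes { }, right has 4 {pear, sage, kale, lime}.
        Root pear: left subtree has 0 nodes { }, right has 3 {sage, kale, lime}.
          Root lime: left subtree has 2 nodes {sage, kale}, right has 0 { }.
            Root sage: left subtree has 0 nodes { }, right has 1 {kale}.
    Root cedar: left subtree has 1 node {tulip}, right has 1 {iris}.
  Root fern: left subtree has 0 nodes { }, right has 1 {hop}.

moss, plum, poppy, ivy, pear, lime, sage, kale, cedar, tulip, iris, fern, hop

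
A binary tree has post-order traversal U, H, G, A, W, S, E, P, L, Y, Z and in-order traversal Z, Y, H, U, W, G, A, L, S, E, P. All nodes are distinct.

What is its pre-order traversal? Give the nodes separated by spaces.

Z Y L W H U A G P E S

The last element of post-order is the root; it splits in-order into left and right subtrees.
Root Z: left subtree has 0 nodes { }, right has 10 {Y, H, U, W, G, A, L, S, E, P}.
  Root Y: left subtree has 0 nodes { }, right has 9 {H, U, W, G, A, L, S, E, P}.
    Root L: left subtree has 5 nodes {H, U, W, G, A}, right has 3 {S, E, P}.
      Root W: left subtree has 2 nodes {H, U}, right has 2 {G, A}.
        Root H: left subtree has 0 nodes { }, right has 1 {U}.
        Root A: left subtree has 1 node {G}, right has 0 { }.
      Root P: left subtree has 2 nodes {S, E}, right has 0 { }.
        Root E: left subtree has 1 node {S}, right has 0 { }.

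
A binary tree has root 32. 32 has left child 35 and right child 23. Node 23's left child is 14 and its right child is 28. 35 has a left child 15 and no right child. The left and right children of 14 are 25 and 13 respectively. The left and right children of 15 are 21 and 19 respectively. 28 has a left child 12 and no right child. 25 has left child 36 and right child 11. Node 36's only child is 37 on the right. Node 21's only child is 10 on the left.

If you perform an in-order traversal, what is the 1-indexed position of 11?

In-order visits the left subtree, then the node, then the right subtree.
At 32: go left to 35.
  At 35: go left to 15.
    At 15: go left to 21.
      At 21: go left to 10.
        10 is a leaf — visit 10.
      Visit 21.
      At 21: no right child.
    Visit 15.
    At 15: go right to 19.
      19 is a leaf — visit 19.
  Visit 35.
  At 35: no right child.
Visit 32.
At 32: go right to 23.
  At 23: go left to 14.
    At 14: go left to 25.
      At 25: go left to 36.
        At 36: no left child.
        Visit 36.
        At 36: go right to 37.
          37 is a leaf — visit 37.
      Visit 25.
      At 25: go right to 11.
        11 is a leaf — visit 11.
    Visit 14.
    At 14: go right to 13.
      13 is a leaf — visit 13.
  Visit 23.
  At 23: go right to 28.
    At 28: go left to 12.
      12 is a leaf — visit 12.
    Visit 28.
    At 28: no right child.
Full in-order sequence: 10, 21, 15, 19, 35, 32, 36, 37, 25, 11, 14, 13, 23, 12, 28.

10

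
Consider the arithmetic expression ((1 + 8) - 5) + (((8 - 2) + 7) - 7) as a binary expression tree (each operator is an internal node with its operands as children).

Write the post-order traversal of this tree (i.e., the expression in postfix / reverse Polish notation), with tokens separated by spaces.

Post-order on an expression tree gives postfix notation: for each operator, emit left operand, right operand, then the operator.

1 8 + 5 - 8 2 - 7 + 7 - +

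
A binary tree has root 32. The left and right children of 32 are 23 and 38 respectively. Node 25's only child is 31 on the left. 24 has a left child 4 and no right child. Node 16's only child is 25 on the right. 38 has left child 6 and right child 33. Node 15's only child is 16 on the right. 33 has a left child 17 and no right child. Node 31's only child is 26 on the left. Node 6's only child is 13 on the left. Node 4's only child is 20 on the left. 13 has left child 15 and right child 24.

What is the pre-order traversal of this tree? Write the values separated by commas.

Pre-order visits the node, then its left subtree, then its right subtree.
Visit 32.
At 32: go left to 23.
  23 is a leaf — visit 23.
At 32: go right to 38.
  Visit 38.
  At 38: go left to 6.
    Visit 6.
    At 6: go left to 13.
      Visit 13.
      At 13: go left to 15.
        Visit 15.
        At 15: no left child.
        At 15: go right to 16.
          Visit 16.
          At 16: no left child.
          At 16: go right to 25.
            Visit 25.
            At 25: go left to 31.
              Visit 31.
              At 31: go left to 26.
                26 is a leaf — visit 26.
              At 31: no right child.
            At 25: no right child.
      At 13: go right to 24.
        Visit 24.
        At 24: go left to 4.
          Visit 4.
          At 4: go left to 20.
            20 is a leaf — visit 20.
          At 4: no right child.
        At 24: no right child.
    At 6: no right child.
  At 38: go right to 33.
    Visit 33.
    At 33: go left to 17.
      17 is a leaf — visit 17.
    At 33: no right child.

32, 23, 38, 6, 13, 15, 16, 25, 31, 26, 24, 4, 20, 33, 17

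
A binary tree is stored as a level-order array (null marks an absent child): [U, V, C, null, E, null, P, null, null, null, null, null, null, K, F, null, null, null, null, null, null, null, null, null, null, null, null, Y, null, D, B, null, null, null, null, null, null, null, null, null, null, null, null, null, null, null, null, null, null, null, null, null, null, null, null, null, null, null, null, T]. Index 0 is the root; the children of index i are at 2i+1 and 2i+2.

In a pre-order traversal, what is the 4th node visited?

C

Pre-order visits the node, then its left subtree, then its right subtree.
Visit U.
At U: go left to V.
  Visit V.
  At V: no left child.
  At V: go right to E.
    E is a leaf — visit E.
At U: go right to C.
  Visit C.
  At C: no left child.
  At C: go right to P.
    Visit P.
    At P: go left to K.
      Visit K.
      At K: go left to Y.
        Y is a leaf — visit Y.
      At K: no right child.
    At P: go right to F.
      Visit F.
      At F: go left to D.
        Visit D.
        At D: go left to T.
          T is a leaf — visit T.
        At D: no right child.
      At F: go right to B.
        B is a leaf — visit B.
Full pre-order sequence: U, V, E, C, P, K, Y, F, D, T, B.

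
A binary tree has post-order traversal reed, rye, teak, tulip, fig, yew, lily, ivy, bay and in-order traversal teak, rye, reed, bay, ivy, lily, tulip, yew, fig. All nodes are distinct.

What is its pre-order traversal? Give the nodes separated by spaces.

The last element of post-order is the root; it splits in-order into left and right subtrees.
Root bay: left subtree has 3 nodes {teak, rye, reed}, right has 5 {ivy, lily, tulip, yew, fig}.
  Root teak: left subtree has 0 nodes { }, right has 2 {rye, reed}.
    Root rye: left subtree has 0 nodes { }, right has 1 {reed}.
  Root ivy: left subtree has 0 nodes { }, right has 4 {lily, tulip, yew, fig}.
    Root lily: left subtree has 0 nodes { }, right has 3 {tulip, yew, fig}.
      Root yew: left subtree has 1 node {tulip}, right has 1 {fig}.

bay teak rye reed ivy lily yew tulip fig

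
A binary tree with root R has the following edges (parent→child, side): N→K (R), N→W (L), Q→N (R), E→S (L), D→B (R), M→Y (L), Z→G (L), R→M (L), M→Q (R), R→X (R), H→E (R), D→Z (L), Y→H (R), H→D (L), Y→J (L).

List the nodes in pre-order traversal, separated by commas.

R, M, Y, J, H, D, Z, G, B, E, S, Q, N, W, K, X

Pre-order visits the node, then its left subtree, then its right subtree.
Visit R.
At R: go left to M.
  Visit M.
  At M: go left to Y.
    Visit Y.
    At Y: go left to J.
      J is a leaf — visit J.
    At Y: go right to H.
      Visit H.
      At H: go left to D.
        Visit D.
        At D: go left to Z.
          Visit Z.
          At Z: go left to G.
            G is a leaf — visit G.
          At Z: no right child.
        At D: go right to B.
          B is a leaf — visit B.
      At H: go right to E.
        Visit E.
        At E: go left to S.
          S is a leaf — visit S.
        At E: no right child.
  At M: go right to Q.
    Visit Q.
    At Q: no left child.
    At Q: go right to N.
      Visit N.
      At N: go left to W.
        W is a leaf — visit W.
      At N: go right to K.
        K is a leaf — visit K.
At R: go right to X.
  X is a leaf — visit X.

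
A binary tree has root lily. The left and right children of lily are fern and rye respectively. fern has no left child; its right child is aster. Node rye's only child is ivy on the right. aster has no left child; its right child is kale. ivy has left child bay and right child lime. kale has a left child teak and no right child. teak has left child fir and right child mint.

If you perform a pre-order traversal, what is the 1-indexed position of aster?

Pre-order visits the node, then its left subtree, then its right subtree.
Visit lily.
At lily: go left to fern.
  Visit fern.
  At fern: no left child.
  At fern: go right to aster.
    Visit aster.
    At aster: no left child.
    At aster: go right to kale.
      Visit kale.
      At kale: go left to teak.
        Visit teak.
        At teak: go left to fir.
          fir is a leaf — visit fir.
        At teak: go right to mint.
          mint is a leaf — visit mint.
      At kale: no right child.
At lily: go right to rye.
  Visit rye.
  At rye: no left child.
  At rye: go right to ivy.
    Visit ivy.
    At ivy: go left to bay.
      bay is a leaf — visit bay.
    At ivy: go right to lime.
      lime is a leaf — visit lime.
Full pre-order sequence: lily, fern, aster, kale, teak, fir, mint, rye, ivy, bay, lime.

3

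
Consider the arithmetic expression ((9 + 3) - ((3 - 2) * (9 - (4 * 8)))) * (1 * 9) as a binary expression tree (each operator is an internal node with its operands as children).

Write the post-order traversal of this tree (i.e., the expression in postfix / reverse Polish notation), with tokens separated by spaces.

Post-order on an expression tree gives postfix notation: for each operator, emit left operand, right operand, then the operator.

9 3 + 3 2 - 9 4 8 * - * - 1 9 * *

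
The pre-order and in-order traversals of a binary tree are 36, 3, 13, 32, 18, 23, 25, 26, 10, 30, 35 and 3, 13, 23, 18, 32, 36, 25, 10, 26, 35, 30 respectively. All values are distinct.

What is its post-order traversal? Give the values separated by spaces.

The first element of pre-order is the root; it splits in-order into left and right subtrees.
Root 36: left subtree has 5 nodes {3, 13, 23, 18, 32}, right has 5 {25, 10, 26, 35, 30}.
  Root 3: left subtree has 0 nodes { }, right has 4 {13, 23, 18, 32}.
    Root 13: left subtree has 0 nodes { }, right has 3 {23, 18, 32}.
      Root 32: left subtree has 2 nodes {23, 18}, right has 0 { }.
        Root 18: left subtree has 1 node {23}, right has 0 { }.
  Root 25: left subtree has 0 nodes { }, right has 4 {10, 26, 35, 30}.
    Root 26: left subtree has 1 node {10}, right has 2 {35, 30}.
      Root 30: left subtree has 1 node {35}, right has 0 { }.

23 18 32 13 3 10 35 30 26 25 36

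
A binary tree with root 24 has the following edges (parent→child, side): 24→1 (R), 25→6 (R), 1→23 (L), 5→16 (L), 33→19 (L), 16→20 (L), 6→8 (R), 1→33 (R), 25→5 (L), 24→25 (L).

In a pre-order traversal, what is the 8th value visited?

1

Pre-order visits the node, then its left subtree, then its right subtree.
Visit 24.
At 24: go left to 25.
  Visit 25.
  At 25: go left to 5.
    Visit 5.
    At 5: go left to 16.
      Visit 16.
      At 16: go left to 20.
        20 is a leaf — visit 20.
      At 16: no right child.
    At 5: no right child.
  At 25: go right to 6.
    Visit 6.
    At 6: no left child.
    At 6: go right to 8.
      8 is a leaf — visit 8.
At 24: go right to 1.
  Visit 1.
  At 1: go left to 23.
    23 is a leaf — visit 23.
  At 1: go right to 33.
    Visit 33.
    At 33: go left to 19.
      19 is a leaf — visit 19.
    At 33: no right child.
Full pre-order sequence: 24, 25, 5, 16, 20, 6, 8, 1, 23, 33, 19.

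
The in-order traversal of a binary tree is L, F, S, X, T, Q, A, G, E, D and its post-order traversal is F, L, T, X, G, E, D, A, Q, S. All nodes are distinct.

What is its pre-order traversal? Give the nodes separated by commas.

S, L, F, Q, X, T, A, D, E, G

The last element of post-order is the root; it splits in-order into left and right subtrees.
Root S: left subtree has 2 nodes {L, F}, right has 7 {X, T, Q, A, G, E, D}.
  Root L: left subtree has 0 nodes { }, right has 1 {F}.
  Root Q: left subtree has 2 nodes {X, T}, right has 4 {A, G, E, D}.
    Root X: left subtree has 0 nodes { }, right has 1 {T}.
    Root A: left subtree has 0 nodes { }, right has 3 {G, E, D}.
      Root D: left subtree has 2 nodes {G, E}, right has 0 { }.
        Root E: left subtree has 1 node {G}, right has 0 { }.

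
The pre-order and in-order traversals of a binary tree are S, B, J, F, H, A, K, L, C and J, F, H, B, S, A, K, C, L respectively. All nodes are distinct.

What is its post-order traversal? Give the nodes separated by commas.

H, F, J, B, C, L, K, A, S

The first element of pre-order is the root; it splits in-order into left and right subtrees.
Root S: left subtree has 4 nodes {J, F, H, B}, right has 4 {A, K, C, L}.
  Root B: left subtree has 3 nodes {J, F, H}, right has 0 { }.
    Root J: left subtree has 0 nodes { }, right has 2 {F, H}.
      Root F: left subtree has 0 nodes { }, right has 1 {H}.
  Root A: left subtree has 0 nodes { }, right has 3 {K, C, L}.
    Root K: left subtree has 0 nodes { }, right has 2 {C, L}.
      Root L: left subtree has 1 node {C}, right has 0 { }.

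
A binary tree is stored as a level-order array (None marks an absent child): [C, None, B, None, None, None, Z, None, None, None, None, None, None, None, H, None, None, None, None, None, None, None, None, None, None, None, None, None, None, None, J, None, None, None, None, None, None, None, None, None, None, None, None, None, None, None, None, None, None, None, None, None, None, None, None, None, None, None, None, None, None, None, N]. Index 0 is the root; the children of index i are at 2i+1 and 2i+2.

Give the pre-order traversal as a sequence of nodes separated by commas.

Pre-order visits the node, then its left subtree, then its right subtree.
Visit C.
At C: no left child.
At C: go right to B.
  Visit B.
  At B: no left child.
  At B: go right to Z.
    Visit Z.
    At Z: no left child.
    At Z: go right to H.
      Visit H.
      At H: no left child.
      At H: go right to J.
        Visit J.
        At J: no left child.
        At J: go right to N.
          N is a leaf — visit N.

C, B, Z, H, J, N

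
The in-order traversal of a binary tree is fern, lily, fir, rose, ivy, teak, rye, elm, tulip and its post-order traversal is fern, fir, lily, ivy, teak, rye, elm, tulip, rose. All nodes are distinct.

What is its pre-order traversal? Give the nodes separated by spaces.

rose lily fern fir tulip elm rye teak ivy

The last element of post-order is the root; it splits in-order into left and right subtrees.
Root rose: left subtree has 3 nodes {fern, lily, fir}, right has 5 {ivy, teak, rye, elm, tulip}.
  Root lily: left subtree has 1 node {fern}, right has 1 {fir}.
  Root tulip: left subtree has 4 nodes {ivy, teak, rye, elm}, right has 0 { }.
    Root elm: left subtree has 3 nodes {ivy, teak, rye}, right has 0 { }.
      Root rye: left subtree has 2 nodes {ivy, teak}, right has 0 { }.
        Root teak: left subtree has 1 node {ivy}, right has 0 { }.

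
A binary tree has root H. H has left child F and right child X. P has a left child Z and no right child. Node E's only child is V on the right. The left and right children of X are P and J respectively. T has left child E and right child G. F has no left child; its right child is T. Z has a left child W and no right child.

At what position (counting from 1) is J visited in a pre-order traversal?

11

Pre-order visits the node, then its left subtree, then its right subtree.
Visit H.
At H: go left to F.
  Visit F.
  At F: no left child.
  At F: go right to T.
    Visit T.
    At T: go left to E.
      Visit E.
      At E: no left child.
      At E: go right to V.
        V is a leaf — visit V.
    At T: go right to G.
      G is a leaf — visit G.
At H: go right to X.
  Visit X.
  At X: go left to P.
    Visit P.
    At P: go left to Z.
      Visit Z.
      At Z: go left to W.
        W is a leaf — visit W.
      At Z: no right child.
    At P: no right child.
  At X: go right to J.
    J is a leaf — visit J.
Full pre-order sequence: H, F, T, E, V, G, X, P, Z, W, J.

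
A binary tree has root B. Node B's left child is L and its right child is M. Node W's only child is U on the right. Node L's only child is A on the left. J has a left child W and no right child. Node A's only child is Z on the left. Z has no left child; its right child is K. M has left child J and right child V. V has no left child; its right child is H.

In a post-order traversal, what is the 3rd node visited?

A

Post-order visits the left subtree, then the right subtree, then the node.
At B: go left to L.
  At L: go left to A.
    At A: go left to Z.
      At Z: no left child.
      At Z: go right to K.
        K is a leaf — visit K.
      Visit Z.
    At A: no right child.
    Visit A.
  At L: no right child.
  Visit L.
At B: go right to M.
  At M: go left to J.
    At J: go left to W.
      At W: no left child.
      At W: go right to U.
        U is a leaf — visit U.
      Visit W.
    At J: no right child.
    Visit J.
  At M: go right to V.
    At V: no left child.
    At V: go right to H.
      H is a leaf — visit H.
    Visit V.
  Visit M.
Visit B.
Full post-order sequence: K, Z, A, L, U, W, J, H, V, M, B.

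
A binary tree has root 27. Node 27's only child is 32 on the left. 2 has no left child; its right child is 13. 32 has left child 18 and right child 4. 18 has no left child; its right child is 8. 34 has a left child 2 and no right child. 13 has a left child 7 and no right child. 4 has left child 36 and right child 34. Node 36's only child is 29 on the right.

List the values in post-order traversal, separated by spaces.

8 18 29 36 7 13 2 34 4 32 27

Post-order visits the left subtree, then the right subtree, then the node.
At 27: go left to 32.
  At 32: go left to 18.
    At 18: no left child.
    At 18: go right to 8.
      8 is a leaf — visit 8.
    Visit 18.
  At 32: go right to 4.
    At 4: go left to 36.
      At 36: no left child.
      At 36: go right to 29.
        29 is a leaf — visit 29.
      Visit 36.
    At 4: go right to 34.
      At 34: go left to 2.
        At 2: no left child.
        At 2: go right to 13.
          At 13: go left to 7.
            7 is a leaf — visit 7.
          At 13: no right child.
          Visit 13.
        Visit 2.
      At 34: no right child.
      Visit 34.
    Visit 4.
  Visit 32.
At 27: no right child.
Visit 27.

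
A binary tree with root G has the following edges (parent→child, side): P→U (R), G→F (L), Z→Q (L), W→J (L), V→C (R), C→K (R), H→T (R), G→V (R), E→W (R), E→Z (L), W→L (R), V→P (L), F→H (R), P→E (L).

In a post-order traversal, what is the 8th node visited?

W

Post-order visits the left subtree, then the right subtree, then the node.
At G: go left to F.
  At F: no left child.
  At F: go right to H.
    At H: no left child.
    At H: go right to T.
      T is a leaf — visit T.
    Visit H.
  Visit F.
At G: go right to V.
  At V: go left to P.
    At P: go left to E.
      At E: go left to Z.
        At Z: go left to Q.
          Q is a leaf — visit Q.
        At Z: no right child.
        Visit Z.
      At E: go right to W.
        At W: go left to J.
          J is a leaf — visit J.
        At W: go right to L.
          L is a leaf — visit L.
        Visit W.
      Visit E.
    At P: go right to U.
      U is a leaf — visit U.
    Visit P.
  At V: go right to C.
    At C: no left child.
    At C: go right to K.
      K is a leaf — visit K.
    Visit C.
  Visit V.
Visit G.
Full post-order sequence: T, H, F, Q, Z, J, L, W, E, U, P, K, C, V, G.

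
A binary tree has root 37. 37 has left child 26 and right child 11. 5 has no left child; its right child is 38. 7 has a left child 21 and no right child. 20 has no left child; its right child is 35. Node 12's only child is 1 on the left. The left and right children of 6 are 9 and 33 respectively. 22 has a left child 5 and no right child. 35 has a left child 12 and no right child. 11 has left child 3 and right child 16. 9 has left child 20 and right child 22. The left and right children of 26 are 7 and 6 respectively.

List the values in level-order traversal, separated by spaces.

Level-order visits nodes level by level from the root, left to right within each level.
Level 0: 37
Level 1: 26, 11
Level 2: 7, 6, 3, 16
Level 3: 21, 9, 33
Level 4: 20, 22
Level 5: 35, 5
Level 6: 12, 38
Level 7: 1

37 26 11 7 6 3 16 21 9 33 20 22 35 5 12 38 1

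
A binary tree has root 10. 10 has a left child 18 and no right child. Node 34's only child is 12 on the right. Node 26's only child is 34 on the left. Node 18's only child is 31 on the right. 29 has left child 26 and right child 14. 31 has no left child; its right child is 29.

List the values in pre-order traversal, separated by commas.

10, 18, 31, 29, 26, 34, 12, 14

Pre-order visits the node, then its left subtree, then its right subtree.
Visit 10.
At 10: go left to 18.
  Visit 18.
  At 18: no left child.
  At 18: go right to 31.
    Visit 31.
    At 31: no left child.
    At 31: go right to 29.
      Visit 29.
      At 29: go left to 26.
        Visit 26.
        At 26: go left to 34.
          Visit 34.
          At 34: no left child.
          At 34: go right to 12.
            12 is a leaf — visit 12.
        At 26: no right child.
      At 29: go right to 14.
        14 is a leaf — visit 14.
At 10: no right child.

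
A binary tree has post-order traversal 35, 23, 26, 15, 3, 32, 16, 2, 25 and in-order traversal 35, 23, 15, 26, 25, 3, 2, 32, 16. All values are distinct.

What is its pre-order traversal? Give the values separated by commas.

25, 15, 23, 35, 26, 2, 3, 16, 32

The last element of post-order is the root; it splits in-order into left and right subtrees.
Root 25: left subtree has 4 nodes {35, 23, 15, 26}, right has 4 {3, 2, 32, 16}.
  Root 15: left subtree has 2 nodes {35, 23}, right has 1 {26}.
    Root 23: left subtree has 1 node {35}, right has 0 { }.
  Root 2: left subtree has 1 node {3}, right has 2 {32, 16}.
    Root 16: left subtree has 1 node {32}, right has 0 { }.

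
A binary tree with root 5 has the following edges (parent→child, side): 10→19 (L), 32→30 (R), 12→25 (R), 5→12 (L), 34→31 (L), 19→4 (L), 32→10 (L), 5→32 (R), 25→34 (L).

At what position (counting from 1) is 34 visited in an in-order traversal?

In-order visits the left subtree, then the node, then the right subtree.
At 5: go left to 12.
  At 12: no left child.
  Visit 12.
  At 12: go right to 25.
    At 25: go left to 34.
      At 34: go left to 31.
        31 is a leaf — visit 31.
      Visit 34.
      At 34: no right child.
    Visit 25.
    At 25: no right child.
Visit 5.
At 5: go right to 32.
  At 32: go left to 10.
    At 10: go left to 19.
      At 19: go left to 4.
        4 is a leaf — visit 4.
      Visit 19.
      At 19: no right child.
    Visit 10.
    At 10: no right child.
  Visit 32.
  At 32: go right to 30.
    30 is a leaf — visit 30.
Full in-order sequence: 12, 31, 34, 25, 5, 4, 19, 10, 32, 30.

3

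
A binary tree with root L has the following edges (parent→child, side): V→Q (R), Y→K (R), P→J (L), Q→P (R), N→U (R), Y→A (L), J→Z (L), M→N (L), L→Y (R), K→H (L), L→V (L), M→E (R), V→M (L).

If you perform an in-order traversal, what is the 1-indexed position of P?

9

In-order visits the left subtree, then the node, then the right subtree.
At L: go left to V.
  At V: go left to M.
    At M: go left to N.
      At N: no left child.
      Visit N.
      At N: go right to U.
        U is a leaf — visit U.
    Visit M.
    At M: go right to E.
      E is a leaf — visit E.
  Visit V.
  At V: go right to Q.
    At Q: no left child.
    Visit Q.
    At Q: go right to P.
      At P: go left to J.
        At J: go left to Z.
          Z is a leaf — visit Z.
        Visit J.
        At J: no right child.
      Visit P.
      At P: no right child.
Visit L.
At L: go right to Y.
  At Y: go left to A.
    A is a leaf — visit A.
  Visit Y.
  At Y: go right to K.
    At K: go left to H.
      H is a leaf — visit H.
    Visit K.
    At K: no right child.
Full in-order sequence: N, U, M, E, V, Q, Z, J, P, L, A, Y, H, K.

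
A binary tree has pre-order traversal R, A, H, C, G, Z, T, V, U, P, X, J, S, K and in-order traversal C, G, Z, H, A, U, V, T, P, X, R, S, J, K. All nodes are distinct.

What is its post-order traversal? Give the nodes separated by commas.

The first element of pre-order is the root; it splits in-order into left and right subtrees.
Root R: left subtree has 10 nodes {C, G, Z, H, A, U, V, T, P, X}, right has 3 {S, J, K}.
  Root A: left subtree has 4 nodes {C, G, Z, H}, right has 5 {U, V, T, P, X}.
    Root H: left subtree has 3 nodes {C, G, Z}, right has 0 { }.
      Root C: left subtree has 0 nodes { }, right has 2 {G, Z}.
        Root G: left subtree has 0 nodes { }, right has 1 {Z}.
    Root T: left subtree has 2 nodes {U, V}, right has 2 {P, X}.
      Root V: left subtree has 1 node {U}, right has 0 { }.
      Root P: left subtree has 0 nodes { }, right has 1 {X}.
  Root J: left subtree has 1 node {S}, right has 1 {K}.

Z, G, C, H, U, V, X, P, T, A, S, K, J, R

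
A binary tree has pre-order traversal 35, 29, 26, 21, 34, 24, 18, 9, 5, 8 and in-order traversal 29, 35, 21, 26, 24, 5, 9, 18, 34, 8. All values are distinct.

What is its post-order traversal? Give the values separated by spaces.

The first element of pre-order is the root; it splits in-order into left and right subtrees.
Root 35: left subtree has 1 node {29}, right has 8 {21, 26, 24, 5, 9, 18, 34, 8}.
  Root 26: left subtree has 1 node {21}, right has 6 {24, 5, 9, 18, 34, 8}.
    Root 34: left subtree has 4 nodes {24, 5, 9, 18}, right has 1 {8}.
      Root 24: left subtree has 0 nodes { }, right has 3 {5, 9, 18}.
        Root 18: left subtree has 2 nodes {5, 9}, right has 0 { }.
          Root 9: left subtree has 1 node {5}, right has 0 { }.

29 21 5 9 18 24 8 34 26 35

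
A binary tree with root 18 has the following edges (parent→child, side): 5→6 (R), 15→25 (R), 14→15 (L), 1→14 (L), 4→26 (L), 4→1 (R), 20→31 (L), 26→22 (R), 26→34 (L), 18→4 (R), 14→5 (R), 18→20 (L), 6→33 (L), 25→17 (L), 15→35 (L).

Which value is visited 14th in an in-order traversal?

33

In-order visits the left subtree, then the node, then the right subtree.
At 18: go left to 20.
  At 20: go left to 31.
    31 is a leaf — visit 31.
  Visit 20.
  At 20: no right child.
Visit 18.
At 18: go right to 4.
  At 4: go left to 26.
    At 26: go left to 34.
      34 is a leaf — visit 34.
    Visit 26.
    At 26: go right to 22.
      22 is a leaf — visit 22.
  Visit 4.
  At 4: go right to 1.
    At 1: go left to 14.
      At 14: go left to 15.
        At 15: go left to 35.
          35 is a leaf — visit 35.
        Visit 15.
        At 15: go right to 25.
          At 25: go left to 17.
            17 is a leaf — visit 17.
          Visit 25.
          At 25: no right child.
      Visit 14.
      At 14: go right to 5.
        At 5: no left child.
        Visit 5.
        At 5: go right to 6.
          At 6: go left to 33.
            33 is a leaf — visit 33.
          Visit 6.
          At 6: no right child.
    Visit 1.
    At 1: no right child.
Full in-order sequence: 31, 20, 18, 34, 26, 22, 4, 35, 15, 17, 25, 14, 5, 33, 6, 1.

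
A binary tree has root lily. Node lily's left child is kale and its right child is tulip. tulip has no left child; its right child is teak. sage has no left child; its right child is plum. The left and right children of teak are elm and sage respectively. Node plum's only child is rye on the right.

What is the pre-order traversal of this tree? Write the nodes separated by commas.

lily, kale, tulip, teak, elm, sage, plum, rye

Pre-order visits the node, then its left subtree, then its right subtree.
Visit lily.
At lily: go left to kale.
  kale is a leaf — visit kale.
At lily: go right to tulip.
  Visit tulip.
  At tulip: no left child.
  At tulip: go right to teak.
    Visit teak.
    At teak: go left to elm.
      elm is a leaf — visit elm.
    At teak: go right to sage.
      Visit sage.
      At sage: no left child.
      At sage: go right to plum.
        Visit plum.
        At plum: no left child.
        At plum: go right to rye.
          rye is a leaf — visit rye.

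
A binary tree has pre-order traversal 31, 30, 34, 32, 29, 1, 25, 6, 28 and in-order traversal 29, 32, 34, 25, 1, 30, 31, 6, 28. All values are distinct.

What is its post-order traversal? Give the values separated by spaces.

29 32 25 1 34 30 28 6 31

The first element of pre-order is the root; it splits in-order into left and right subtrees.
Root 31: left subtree has 6 nodes {29, 32, 34, 25, 1, 30}, right has 2 {6, 28}.
  Root 30: left subtree has 5 nodes {29, 32, 34, 25, 1}, right has 0 { }.
    Root 34: left subtree has 2 nodes {29, 32}, right has 2 {25, 1}.
      Root 32: left subtree has 1 node {29}, right has 0 { }.
      Root 1: left subtree has 1 node {25}, right has 0 { }.
  Root 6: left subtree has 0 nodes { }, right has 1 {28}.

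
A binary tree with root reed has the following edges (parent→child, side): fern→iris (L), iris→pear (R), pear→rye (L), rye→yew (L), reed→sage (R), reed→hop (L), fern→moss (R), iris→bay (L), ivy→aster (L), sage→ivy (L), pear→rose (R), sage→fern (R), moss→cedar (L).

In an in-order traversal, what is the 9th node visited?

rye

In-order visits the left subtree, then the node, then the right subtree.
At reed: go left to hop.
  hop is a leaf — visit hop.
Visit reed.
At reed: go right to sage.
  At sage: go left to ivy.
    At ivy: go left to aster.
      aster is a leaf — visit aster.
    Visit ivy.
    At ivy: no right child.
  Visit sage.
  At sage: go right to fern.
    At fern: go left to iris.
      At iris: go left to bay.
        bay is a leaf — visit bay.
      Visit iris.
      At iris: go right to pear.
        At pear: go left to rye.
          At rye: go left to yew.
            yew is a leaf — visit yew.
          Visit rye.
          At rye: no right child.
        Visit pear.
        At pear: go right to rose.
          rose is a leaf — visit rose.
    Visit fern.
    At fern: go right to moss.
      At moss: go left to cedar.
        cedar is a leaf — visit cedar.
      Visit moss.
      At moss: no right child.
Full in-order sequence: hop, reed, aster, ivy, sage, bay, iris, yew, rye, pear, rose, fern, cedar, moss.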